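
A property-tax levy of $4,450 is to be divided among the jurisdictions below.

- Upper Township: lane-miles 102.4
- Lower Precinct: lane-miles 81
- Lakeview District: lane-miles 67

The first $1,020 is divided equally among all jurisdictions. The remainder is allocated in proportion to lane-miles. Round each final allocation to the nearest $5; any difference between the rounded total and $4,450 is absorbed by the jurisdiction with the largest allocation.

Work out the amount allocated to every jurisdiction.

Upper Township: $1,740; Lower Precinct: $1,450; Lakeview District: $1,260

First tranche $1,020 split equally: $340 each.
Remainder $3,430 by lane-miles (total 250.4): Upper Township 1,402.68 → $1,405; Lower Precinct 1,109.54 → $1,110; Lakeview District 917.77 → $920.
Rounding difference −$5 on remainder applied to Upper Township.
Totals: Upper Township $340 + $1,400 = $1,740; Lower Precinct $340 + $1,110 = $1,450; Lakeview District $340 + $920 = $1,260.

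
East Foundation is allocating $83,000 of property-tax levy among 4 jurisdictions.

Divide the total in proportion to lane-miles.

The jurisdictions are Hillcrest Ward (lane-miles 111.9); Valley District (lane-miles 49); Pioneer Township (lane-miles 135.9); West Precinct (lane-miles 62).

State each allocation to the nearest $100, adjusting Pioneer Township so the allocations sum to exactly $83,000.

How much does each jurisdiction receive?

Hillcrest Ward: $25,900 · Valley District: $11,300 · Pioneer Township: $31,500 · West Precinct: $14,300

Sum of lane-miles: 358.8.
Unrounded shares: Hillcrest Ward 111.9/358.8 × $83,000 = 25,885.45; Valley District 49/358.8 × $83,000 = 11,335.01; Pioneer Township 135.9/358.8 × $83,000 = 31,437.29; West Precinct 62/358.8 × $83,000 = 14,342.25.
Rounded to nearest $100: Hillcrest Ward $25,900; Valley District $11,300; Pioneer Township $31,400; West Precinct $14,300. Sum = $82,900.
Difference $83,000 − $82,900 = +$100 applied to Pioneer Township: Pioneer Township becomes $31,500.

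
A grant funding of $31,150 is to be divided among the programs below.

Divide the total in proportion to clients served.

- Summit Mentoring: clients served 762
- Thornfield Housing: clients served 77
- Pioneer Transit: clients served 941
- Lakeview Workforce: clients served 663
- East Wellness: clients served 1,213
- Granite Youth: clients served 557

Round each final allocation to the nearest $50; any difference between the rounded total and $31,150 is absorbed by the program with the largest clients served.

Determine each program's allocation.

Sum of clients served: 4,213.
Proportional shares: Summit Mentoring 762/4,213 × $31,150 = 5,634.06; Thornfield Housing 77/4,213 × $31,150 = 569.32; Pioneer Transit 941/4,213 × $31,150 = 6,957.55; Lakeview Workforce 663/4,213 × $31,150 = 4,902.08; East Wellness 1,213/4,213 × $31,150 = 8,968.66; Granite Youth 557/4,213 × $31,150 = 4,118.34.
After rounding ($50): Summit Mentoring $5,650; Thornfield Housing $550; Pioneer Transit $6,950; Lakeview Workforce $4,900; East Wellness $8,950; Granite Youth $4,100. Sum = $31,100.
Difference $31,150 − $31,100 = +$50 applied to largest clients served (East Wellness): East Wellness becomes $9,000.

Summit Mentoring: $5,650; Thornfield Housing: $550; Pioneer Transit: $6,950; Lakeview Workforce: $4,900; East Wellness: $9,000; Granite Youth: $4,100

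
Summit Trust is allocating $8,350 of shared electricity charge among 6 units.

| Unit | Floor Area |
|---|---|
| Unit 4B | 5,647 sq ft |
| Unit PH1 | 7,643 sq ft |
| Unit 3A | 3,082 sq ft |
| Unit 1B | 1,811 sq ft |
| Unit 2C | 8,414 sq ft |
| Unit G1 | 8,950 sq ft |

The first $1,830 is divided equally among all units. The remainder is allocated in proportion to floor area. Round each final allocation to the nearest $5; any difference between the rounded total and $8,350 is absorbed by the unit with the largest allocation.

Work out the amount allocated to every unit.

First tranche $1,830 split equally: $305 each.
Remainder $6,520 by floor area (total 35,547): Unit 4B 1,035.77 → $1,035; Unit PH1 1,401.87 → $1,400; Unit 3A 565.30 → $565; Unit 1B 332.17 → $330; Unit 2C 1,543.29 → $1,545; Unit G1 1,641.60 → $1,640.
Rounding difference +$5 on remainder applied to Unit G1.
Totals: Unit 4B $305 + $1,035 = $1,340; Unit PH1 $305 + $1,400 = $1,705; Unit 3A $305 + $565 = $870; Unit 1B $305 + $330 = $635; Unit 2C $305 + $1,545 = $1,850; Unit G1 $305 + $1,645 = $1,950.

Unit 4B: $1,340 · Unit PH1: $1,705 · Unit 3A: $870 · Unit 1B: $635 · Unit 2C: $1,850 · Unit G1: $1,950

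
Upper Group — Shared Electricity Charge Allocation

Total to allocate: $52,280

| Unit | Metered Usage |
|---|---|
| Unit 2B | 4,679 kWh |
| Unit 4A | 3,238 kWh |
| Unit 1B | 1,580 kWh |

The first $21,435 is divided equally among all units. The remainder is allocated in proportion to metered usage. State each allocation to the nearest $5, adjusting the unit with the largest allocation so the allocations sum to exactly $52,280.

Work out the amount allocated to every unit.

$21,435 shared equally gives $7,145 per unit.
Remainder $30,845 by metered usage (total 9,497): Unit 2B 15,196.77 → $15,195; Unit 4A 10,516.60 → $10,515; Unit 1B 5,131.63 → $5,130.
Rounding difference +$5 on remainder applied to Unit 2B.
Totals: Unit 2B $7,145 + $15,200 = $22,345; Unit 4A $7,145 + $10,515 = $17,660; Unit 1B $7,145 + $5,130 = $12,275.

Unit 2B: $22,345 · Unit 4A: $17,660 · Unit 1B: $12,275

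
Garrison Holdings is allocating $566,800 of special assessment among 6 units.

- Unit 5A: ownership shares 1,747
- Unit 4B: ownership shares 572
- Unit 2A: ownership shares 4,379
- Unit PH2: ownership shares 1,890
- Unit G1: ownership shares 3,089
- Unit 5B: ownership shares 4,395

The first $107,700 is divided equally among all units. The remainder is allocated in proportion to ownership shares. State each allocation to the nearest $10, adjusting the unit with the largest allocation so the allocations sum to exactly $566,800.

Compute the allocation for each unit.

$107,700 shared equally gives $17,950 per unit.
Remainder $459,100 by ownership shares (total 16,072): Unit 5A 49,903.42 → $49,900; Unit 4B 16,339.30 → $16,340; Unit 2A 125,087.04 → $125,090; Unit PH2 53,988.24 → $53,990; Unit G1 88,237.92 → $88,240; Unit 5B 125,544.08 → $125,540.
Totals: Unit 5A $17,950 + $49,900 = $67,850; Unit 4B $17,950 + $16,340 = $34,290; Unit 2A $17,950 + $125,090 = $143,040; Unit PH2 $17,950 + $53,990 = $71,940; Unit G1 $17,950 + $88,240 = $106,190; Unit 5B $17,950 + $125,540 = $143,490.

Unit 5A: $67,850 · Unit 4B: $34,290 · Unit 2A: $143,040 · Unit PH2: $71,940 · Unit G1: $106,190 · Unit 5B: $143,490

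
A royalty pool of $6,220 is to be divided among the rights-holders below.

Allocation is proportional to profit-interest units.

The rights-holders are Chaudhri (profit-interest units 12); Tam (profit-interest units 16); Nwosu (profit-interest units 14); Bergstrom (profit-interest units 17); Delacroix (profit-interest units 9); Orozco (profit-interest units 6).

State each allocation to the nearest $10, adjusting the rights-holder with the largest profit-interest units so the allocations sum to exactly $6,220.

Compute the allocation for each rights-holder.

Chaudhri: $1,010 · Tam: $1,340 · Nwosu: $1,180 · Bergstrom: $1,430 · Delacroix: $760 · Orozco: $500

Combined profit-interest units = 12 + 16 + 14 + 17 + 9 + 6 = 74.
Raw shares: Chaudhri 1,008.65; Tam 1,344.86; Nwosu 1,176.76; Bergstrom 1,428.92; Delacroix 756.49; Orozco 504.32.
At nearest $10: Chaudhri $1,010; Tam $1,340; Nwosu $1,180; Bergstrom $1,430; Delacroix $760; Orozco $500. Sum = $6,220.
No rounding difference to absorb.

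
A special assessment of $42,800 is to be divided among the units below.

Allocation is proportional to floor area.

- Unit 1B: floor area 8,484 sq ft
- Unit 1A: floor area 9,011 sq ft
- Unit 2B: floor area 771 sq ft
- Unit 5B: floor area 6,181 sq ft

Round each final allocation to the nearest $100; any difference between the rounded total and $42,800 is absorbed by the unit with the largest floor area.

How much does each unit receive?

Unit 1B: $14,900; Unit 1A: $15,800; Unit 2B: $1,300; Unit 5B: $10,800

Total floor area = 8,484 + 9,011 + 771 + 6,181 = 24,447.
Unrounded shares: Unit 1B 14,853.16; Unit 1A 15,775.79; Unit 2B 1,349.81; Unit 5B 10,821.24.
After rounding ($100): Unit 1B $14,900; Unit 1A $15,800; Unit 2B $1,300; Unit 5B $10,800. Sum = $42,800.
Rounded total matches; no reconciliation needed.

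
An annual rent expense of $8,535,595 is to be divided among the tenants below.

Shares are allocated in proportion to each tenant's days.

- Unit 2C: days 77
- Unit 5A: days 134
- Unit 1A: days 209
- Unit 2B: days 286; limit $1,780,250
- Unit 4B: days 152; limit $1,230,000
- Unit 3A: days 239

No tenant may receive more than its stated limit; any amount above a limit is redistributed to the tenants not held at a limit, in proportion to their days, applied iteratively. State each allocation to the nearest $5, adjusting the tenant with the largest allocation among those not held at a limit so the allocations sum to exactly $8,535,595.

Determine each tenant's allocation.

Sum of days: 1,097.
Unconstrained shares: Unit 2C 599,125.63; Unit 5A 1,042,634.21; Unit 1A 1,626,198.14; Unit 2B 2,225,323.76; Unit 4B 1,182,689.55; Unit 3A 1,859,623.71.
Cap binds for Unit 2B ($1,780,250); balance $6,755,345 reallocated over remaining days 811.
Cap binds for Unit 4B ($1,230,000); balance $5,525,345 reallocated over remaining days 659.
Redistributed shares: Unit 2C 645,601.77 → $645,600; Unit 5A 1,123,514.76 → $1,123,515; Unit 1A 1,752,347.66 → $1,752,350; Unit 3A 2,003,880.81 → $2,003,880.

Unit 2C: $645,600; Unit 5A: $1,123,515; Unit 1A: $1,752,350; Unit 2B: $1,780,250; Unit 4B: $1,230,000; Unit 3A: $2,003,880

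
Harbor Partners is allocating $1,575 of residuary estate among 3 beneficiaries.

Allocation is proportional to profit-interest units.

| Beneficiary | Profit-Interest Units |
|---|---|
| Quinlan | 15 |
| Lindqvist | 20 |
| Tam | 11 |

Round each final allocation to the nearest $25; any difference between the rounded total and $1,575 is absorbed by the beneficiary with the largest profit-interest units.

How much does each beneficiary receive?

Profit-interest units total: 15 + 20 + 11 = 46.
Proportional shares: Quinlan 513.59; Lindqvist 684.78; Tam 376.63.
Rounded to nearest $25: Quinlan $525; Lindqvist $675; Tam $375. Sum = $1,575.
Sum already equals the total — no adjustment.

Quinlan: $525; Lindqvist: $675; Tam: $375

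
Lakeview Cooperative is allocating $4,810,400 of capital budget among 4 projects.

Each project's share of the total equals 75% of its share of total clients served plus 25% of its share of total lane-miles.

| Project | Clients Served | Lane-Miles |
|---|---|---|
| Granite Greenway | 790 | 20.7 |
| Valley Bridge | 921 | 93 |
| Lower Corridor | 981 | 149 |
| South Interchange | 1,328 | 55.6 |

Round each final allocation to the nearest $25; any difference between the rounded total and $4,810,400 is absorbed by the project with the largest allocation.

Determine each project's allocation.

Clients served total 4,020; lane-miles total 318.3.
Composite weights (75% clients served + 25% lane-miles): Granite Greenway 0.1636; Valley Bridge 0.2449; Lower Corridor 0.3001; South Interchange 0.2914.
Unrounded shares: Granite Greenway 787,204.19; Valley Bridge 1,177,935.42; Lower Corridor 1,443,362.20; South Interchange 1,401,898.18.
After rounding ($25): Granite Greenway $787,200; Valley Bridge $1,177,925; Lower Corridor $1,443,350; South Interchange $1,401,900. Sum = $4,810,375.
Difference $4,810,400 − $4,810,375 = +$25 applied to largest allocation (Lower Corridor): Lower Corridor becomes $1,443,375.

Granite Greenway: $787,200 | Valley Bridge: $1,177,925 | Lower Corridor: $1,443,375 | South Interchange: $1,401,900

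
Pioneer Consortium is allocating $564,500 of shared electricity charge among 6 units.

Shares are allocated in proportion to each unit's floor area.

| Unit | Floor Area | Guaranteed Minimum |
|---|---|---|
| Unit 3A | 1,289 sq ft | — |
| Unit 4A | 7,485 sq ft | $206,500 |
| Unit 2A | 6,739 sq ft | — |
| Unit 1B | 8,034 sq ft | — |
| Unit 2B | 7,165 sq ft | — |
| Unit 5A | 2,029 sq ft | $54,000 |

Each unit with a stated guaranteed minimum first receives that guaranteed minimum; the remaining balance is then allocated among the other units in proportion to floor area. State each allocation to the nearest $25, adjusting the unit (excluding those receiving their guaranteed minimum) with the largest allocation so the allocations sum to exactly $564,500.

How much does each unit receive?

Guaranteed amounts: Unit 4A $206,500; Unit 5A $54,000. Residual $304,000.
Residual split over remaining floor area 23,227: Unit 3A 16,870.71 → $16,875; Unit 2A 88,201.49 → $88,200; Unit 1B 105,150.73 → $105,150; Unit 2B 93,777.07 → $93,775.

Unit 3A: $16,875 | Unit 4A: $206,500 | Unit 2A: $88,200 | Unit 1B: $105,150 | Unit 2B: $93,775 | Unit 5A: $54,000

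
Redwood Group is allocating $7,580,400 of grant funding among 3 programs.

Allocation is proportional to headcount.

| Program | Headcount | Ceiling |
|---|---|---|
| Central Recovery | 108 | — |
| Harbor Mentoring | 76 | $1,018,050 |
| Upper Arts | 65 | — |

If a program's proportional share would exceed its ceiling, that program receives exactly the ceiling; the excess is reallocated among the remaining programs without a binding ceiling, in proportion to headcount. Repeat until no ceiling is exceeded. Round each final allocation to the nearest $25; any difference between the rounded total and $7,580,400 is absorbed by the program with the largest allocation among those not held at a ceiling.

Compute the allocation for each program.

Central Recovery: $4,096,725; Harbor Mentoring: $1,018,050; Upper Arts: $2,465,625

Combined headcount = 249.
Pro-rata shares before constraints: Central Recovery 3,287,884.34; Harbor Mentoring 2,313,696.39; Upper Arts 1,978,819.28.
Cap binds for Harbor Mentoring ($1,018,050); residual $6,562,350 reallocated over remaining headcount 173.
Shares after redistribution: Central Recovery 4,096,727.17 → $4,096,725; Upper Arts 2,465,622.83 → $2,465,625.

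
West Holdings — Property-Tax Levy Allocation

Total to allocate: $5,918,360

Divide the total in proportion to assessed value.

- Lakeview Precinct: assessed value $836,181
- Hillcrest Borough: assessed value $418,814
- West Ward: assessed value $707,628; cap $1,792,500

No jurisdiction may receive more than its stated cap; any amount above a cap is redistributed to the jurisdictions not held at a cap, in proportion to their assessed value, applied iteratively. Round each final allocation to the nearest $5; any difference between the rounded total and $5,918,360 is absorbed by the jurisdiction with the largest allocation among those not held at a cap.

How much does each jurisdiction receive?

Lakeview Precinct: $2,748,990 | Hillcrest Borough: $1,376,870 | West Ward: $1,792,500

Sum of assessed value: 1,962,623.
Pro-rata shares before constraints: Lakeview Precinct 2,521,533.78; Hillcrest Borough 1,262,948.63; West Ward 2,133,877.60.
Capped: West Ward ($1,792,500); remaining pool $4,125,860 reallocated over remaining assessed value 1,254,995.
Redistributed shares: Lakeview Precinct 2,748,987.64 → $2,748,990; Hillcrest Borough 1,376,872.36 → $1,376,870.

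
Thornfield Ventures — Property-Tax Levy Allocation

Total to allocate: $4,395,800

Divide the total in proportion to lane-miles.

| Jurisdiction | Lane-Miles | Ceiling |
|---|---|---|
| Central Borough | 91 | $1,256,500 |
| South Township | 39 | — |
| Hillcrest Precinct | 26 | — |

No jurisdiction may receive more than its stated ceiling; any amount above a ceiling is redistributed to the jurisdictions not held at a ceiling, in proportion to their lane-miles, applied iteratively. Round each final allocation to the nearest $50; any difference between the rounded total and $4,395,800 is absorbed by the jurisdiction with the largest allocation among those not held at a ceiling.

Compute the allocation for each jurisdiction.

Total lane-miles = 156.
Pro-rata shares before constraints: Central Borough 2,564,216.67; South Township 1,098,950.00; Hillcrest Precinct 732,633.33.
Capped: Central Borough ($1,256,500); residual $3,139,300 reallocated over remaining lane-miles 65.
Redistributed shares: South Township 1,883,580.00 → $1,883,600; Hillcrest Precinct 1,255,720.00 → $1,255,700.

Central Borough: $1,256,500 | South Township: $1,883,600 | Hillcrest Precinct: $1,255,700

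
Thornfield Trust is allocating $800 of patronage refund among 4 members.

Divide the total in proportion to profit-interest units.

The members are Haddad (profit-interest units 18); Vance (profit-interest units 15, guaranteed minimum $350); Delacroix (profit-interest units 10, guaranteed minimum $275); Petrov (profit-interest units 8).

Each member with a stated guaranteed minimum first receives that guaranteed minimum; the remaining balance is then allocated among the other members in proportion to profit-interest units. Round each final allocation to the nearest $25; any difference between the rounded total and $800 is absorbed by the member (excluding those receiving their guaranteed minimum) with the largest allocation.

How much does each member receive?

Haddad: $125; Vance: $350; Delacroix: $275; Petrov: $50

Guaranteed amounts: Vance $350; Delacroix $275. Residual $175.
Residual split over remaining profit-interest units 26: Haddad 121.15 → $125; Petrov 53.85 → $50.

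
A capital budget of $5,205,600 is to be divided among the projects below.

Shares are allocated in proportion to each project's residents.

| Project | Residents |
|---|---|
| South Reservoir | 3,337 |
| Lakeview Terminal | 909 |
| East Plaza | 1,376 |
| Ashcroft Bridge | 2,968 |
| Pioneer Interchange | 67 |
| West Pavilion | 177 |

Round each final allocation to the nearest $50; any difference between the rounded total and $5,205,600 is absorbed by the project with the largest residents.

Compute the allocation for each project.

South Reservoir: $1,966,350; Lakeview Terminal: $535,650; East Plaza: $810,850; Ashcroft Bridge: $1,748,950; Pioneer Interchange: $39,500; West Pavilion: $104,300

Residents total: 8,834.
Proportional shares: South Reservoir 3,337/8,834 × $5,205,600 = 1,966,389.77; Lakeview Terminal 909/8,834 × $5,205,600 = 535,645.28; East Plaza 1,376/8,834 × $5,205,600 = 810,833.78; Ashcroft Bridge 2,968/8,834 × $5,205,600 = 1,748,949.60; Pioneer Interchange 67/8,834 × $5,205,600 = 39,481.01; West Pavilion 177/8,834 × $5,205,600 = 104,300.57.
After rounding ($50): South Reservoir $1,966,400; Lakeview Terminal $535,650; East Plaza $810,850; Ashcroft Bridge $1,748,950; Pioneer Interchange $39,500; West Pavilion $104,300. Sum = $5,205,650.
Difference $5,205,600 − $5,205,650 = −$50 applied to largest residents (South Reservoir): South Reservoir becomes $1,966,350.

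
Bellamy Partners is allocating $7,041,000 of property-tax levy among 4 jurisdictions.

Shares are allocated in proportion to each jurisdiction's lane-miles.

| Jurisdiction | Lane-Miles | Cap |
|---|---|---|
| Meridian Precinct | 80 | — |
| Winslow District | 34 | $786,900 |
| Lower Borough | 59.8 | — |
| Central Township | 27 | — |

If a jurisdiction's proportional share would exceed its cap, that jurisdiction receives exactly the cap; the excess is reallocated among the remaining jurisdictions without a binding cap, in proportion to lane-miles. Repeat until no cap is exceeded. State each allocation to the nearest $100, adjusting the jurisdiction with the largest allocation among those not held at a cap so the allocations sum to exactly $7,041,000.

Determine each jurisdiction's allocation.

Lane-miles total: 200.8.
Unconstrained shares: Meridian Precinct 2,805,179.28; Winslow District 1,192,201.20; Lower Borough 2,096,871.51; Central Township 946,748.01.
Capped: Winslow District ($786,900); balance $6,254,100 reallocated over remaining lane-miles 166.8.
Shares after redistribution: Meridian Precinct 2,999,568.35 → $2,999,600; Lower Borough 2,242,177.34 → $2,242,200; Central Township 1,012,354.32 → $1,012,400.
Rounding difference −$100 applied to Meridian Precinct → $2,999,500.

Meridian Precinct: $2,999,500 | Winslow District: $786,900 | Lower Borough: $2,242,200 | Central Township: $1,012,400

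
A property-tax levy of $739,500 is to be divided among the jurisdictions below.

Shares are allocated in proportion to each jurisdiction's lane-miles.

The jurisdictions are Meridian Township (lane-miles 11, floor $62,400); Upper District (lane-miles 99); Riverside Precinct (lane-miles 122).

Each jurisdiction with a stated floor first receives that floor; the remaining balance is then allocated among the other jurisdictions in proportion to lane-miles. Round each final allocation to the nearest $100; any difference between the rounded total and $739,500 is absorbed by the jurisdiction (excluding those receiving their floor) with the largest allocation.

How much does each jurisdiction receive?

Fund the minimums — Meridian Township $62,400. Residual $677,100.
Residual split over remaining lane-miles 221: Upper District 303,316.29 → $303,300; Riverside Precinct 373,783.71 → $373,800.

Meridian Township: $62,400 · Upper District: $303,300 · Riverside Precinct: $373,800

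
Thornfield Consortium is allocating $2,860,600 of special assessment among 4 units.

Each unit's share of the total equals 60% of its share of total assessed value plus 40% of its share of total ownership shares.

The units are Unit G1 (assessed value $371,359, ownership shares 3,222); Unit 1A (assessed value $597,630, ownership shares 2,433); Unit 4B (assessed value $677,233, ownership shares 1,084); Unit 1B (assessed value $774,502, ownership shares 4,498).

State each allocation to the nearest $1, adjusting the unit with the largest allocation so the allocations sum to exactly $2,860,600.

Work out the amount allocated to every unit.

Totals — assessed value 2,420,724, ownership shares 11,237.
Combined weights (60% assessed value + 40% ownership shares): Unit G1 0.2067; Unit 1A 0.2347; Unit 4B 0.2064; Unit 1B 0.3521.
Pro-rata amounts: Unit G1 591,393.22; Unit 1A 671,483.39; Unit 4B 590,558.29; Unit 1B 1,007,165.10.
At nearest $1: Unit G1 $591,393; Unit 1A $671,483; Unit 4B $590,558; Unit 1B $1,007,165. Sum = $2,860,599.
Difference $2,860,600 − $2,860,599 = +$1 applied to largest allocation (Unit 1B): Unit 1B becomes $1,007,166.

Unit G1: $591,393 · Unit 1A: $671,483 · Unit 4B: $590,558 · Unit 1B: $1,007,166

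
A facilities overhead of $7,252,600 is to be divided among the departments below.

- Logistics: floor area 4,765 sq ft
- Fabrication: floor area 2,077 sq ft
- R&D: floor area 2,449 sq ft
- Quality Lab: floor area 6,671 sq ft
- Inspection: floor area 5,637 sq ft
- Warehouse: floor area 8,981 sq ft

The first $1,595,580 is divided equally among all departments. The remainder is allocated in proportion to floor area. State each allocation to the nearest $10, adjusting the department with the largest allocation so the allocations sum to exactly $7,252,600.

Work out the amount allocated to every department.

Logistics: $1,147,410 | Fabrication: $650,160 | R&D: $718,970 | Quality Lab: $1,500,000 | Inspection: $1,308,720 | Warehouse: $1,927,340

$1,595,580 shared equally gives $265,930 per department.
Remainder $5,657,020 by floor area (total 30,580): Logistics 881,481.37 → $881,480; Fabrication 384,225.98 → $384,230; R&D 453,042.58 → $453,040; Quality Lab 1,234,073.92 → $1,234,070; Inspection 1,042,793.39 → $1,042,790; Warehouse 1,661,402.77 → $1,661,400.
Rounding difference +$10 on remainder applied to Warehouse.
Totals: Logistics $265,930 + $881,480 = $1,147,410; Fabrication $265,930 + $384,230 = $650,160; R&D $265,930 + $453,040 = $718,970; Quality Lab $265,930 + $1,234,070 = $1,500,000; Inspection $265,930 + $1,042,790 = $1,308,720; Warehouse $265,930 + $1,661,410 = $1,927,340.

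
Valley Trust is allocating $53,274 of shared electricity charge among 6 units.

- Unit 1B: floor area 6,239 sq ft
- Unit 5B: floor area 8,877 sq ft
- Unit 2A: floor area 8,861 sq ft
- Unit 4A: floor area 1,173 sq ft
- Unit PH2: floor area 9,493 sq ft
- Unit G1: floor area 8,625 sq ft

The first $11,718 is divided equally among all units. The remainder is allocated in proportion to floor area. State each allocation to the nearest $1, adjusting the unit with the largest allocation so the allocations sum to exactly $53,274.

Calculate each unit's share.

Equal tier: $11,718 ÷ 6 = $1,953 apiece.
Remainder $41,556 by floor area (total 43,268): Unit 1B 5,992.14 → $5,992; Unit 5B 8,525.76 → $8,526; Unit 2A 8,510.39 → $8,510; Unit 4A 1,126.59 → $1,127; Unit PH2 9,117.39 → $9,117; Unit G1 8,283.73 → $8,284.
Totals: Unit 1B $1,953 + $5,992 = $7,945; Unit 5B $1,953 + $8,526 = $10,479; Unit 2A $1,953 + $8,510 = $10,463; Unit 4A $1,953 + $1,127 = $3,080; Unit PH2 $1,953 + $9,117 = $11,070; Unit G1 $1,953 + $8,284 = $10,237.

Unit 1B: $7,945; Unit 5B: $10,479; Unit 2A: $10,463; Unit 4A: $3,080; Unit PH2: $11,070; Unit G1: $10,237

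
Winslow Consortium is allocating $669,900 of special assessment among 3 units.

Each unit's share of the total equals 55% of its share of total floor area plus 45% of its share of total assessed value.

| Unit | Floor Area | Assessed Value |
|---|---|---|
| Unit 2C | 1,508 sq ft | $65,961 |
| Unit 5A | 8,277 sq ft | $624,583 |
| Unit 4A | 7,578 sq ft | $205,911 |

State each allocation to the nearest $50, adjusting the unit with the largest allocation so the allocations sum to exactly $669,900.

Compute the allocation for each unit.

Unit 2C: $54,200 · Unit 5A: $385,650 · Unit 4A: $230,050

Totals — floor area 17,363, assessed value 896,455.
Composite weights (55% floor area + 45% assessed value): Unit 2C 0.0809; Unit 5A 0.5757; Unit 4A 0.3434.
Unrounded shares: Unit 2C 54,180.95; Unit 5A 385,670.33; Unit 4A 230,048.72.
Rounded to nearest $50: Unit 2C $54,200; Unit 5A $385,650; Unit 4A $230,050. Sum = $669,900.
Rounded total matches; no reconciliation needed.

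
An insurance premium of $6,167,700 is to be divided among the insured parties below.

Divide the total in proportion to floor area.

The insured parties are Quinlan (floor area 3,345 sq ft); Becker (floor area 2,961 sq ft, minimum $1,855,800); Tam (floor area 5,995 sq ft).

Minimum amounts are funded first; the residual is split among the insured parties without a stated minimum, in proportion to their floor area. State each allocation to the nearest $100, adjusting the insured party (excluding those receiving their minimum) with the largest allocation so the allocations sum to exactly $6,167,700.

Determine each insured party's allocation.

Quinlan: $1,544,300; Becker: $1,855,800; Tam: $2,767,600

Fund the minimums — Becker $1,855,800. Balance $4,311,900.
Balance split over remaining floor area 9,340: Quinlan 1,544,251.12 → $1,544,300; Tam 2,767,648.88 → $2,767,600.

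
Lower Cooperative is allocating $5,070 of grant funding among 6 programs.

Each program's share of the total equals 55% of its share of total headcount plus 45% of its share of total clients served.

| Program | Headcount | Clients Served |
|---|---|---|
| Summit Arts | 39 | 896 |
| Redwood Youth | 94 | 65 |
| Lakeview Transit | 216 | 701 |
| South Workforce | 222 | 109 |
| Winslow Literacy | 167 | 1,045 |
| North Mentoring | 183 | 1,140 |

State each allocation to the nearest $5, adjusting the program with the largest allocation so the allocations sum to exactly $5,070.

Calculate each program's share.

Summit Arts: $635 · Redwood Youth: $320 · Lakeview Transit: $1,060 · South Workforce: $735 · Winslow Literacy: $1,110 · North Mentoring: $1,210

Totals — headcount 921, clients served 3,956.
Blended shares (55% headcount + 45% clients served): Summit Arts 0.1252; Redwood Youth 0.0635; Lakeview Transit 0.2087; South Workforce 0.1450; Winslow Literacy 0.2186; North Mentoring 0.2390.
Pro-rata amounts: Summit Arts 634.82; Redwood Youth 322.09; Lakeview Transit 1,058.26; South Workforce 735.01; Winslow Literacy 1,108.30; North Mentoring 1,211.53.
After rounding ($5): Summit Arts $635; Redwood Youth $320; Lakeview Transit $1,060; South Workforce $735; Winslow Literacy $1,110; North Mentoring $1,210. Sum = $5,070.
Sum already equals the total — no adjustment.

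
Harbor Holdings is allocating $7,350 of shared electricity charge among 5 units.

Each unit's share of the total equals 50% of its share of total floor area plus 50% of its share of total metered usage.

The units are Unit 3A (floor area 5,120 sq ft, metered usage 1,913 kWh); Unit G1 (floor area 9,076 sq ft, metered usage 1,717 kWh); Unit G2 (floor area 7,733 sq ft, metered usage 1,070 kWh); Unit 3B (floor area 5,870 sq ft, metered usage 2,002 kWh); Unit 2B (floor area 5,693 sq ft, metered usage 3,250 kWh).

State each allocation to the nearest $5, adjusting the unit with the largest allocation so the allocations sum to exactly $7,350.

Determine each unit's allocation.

Floor area total 33,492; metered usage total 9,952.
Combined weights (50% floor area + 50% metered usage): Unit 3A 0.1725; Unit G1 0.2218; Unit G2 0.1692; Unit 3B 0.1882; Unit 2B 0.2483.
Raw shares: Unit 3A 1,268.22; Unit G1 1,629.93; Unit G2 1,243.65; Unit 3B 1,383.39; Unit 2B 1,824.82.
Rounded to nearest $5: Unit 3A $1,270; Unit G1 $1,630; Unit G2 $1,245; Unit 3B $1,385; Unit 2B $1,825. Sum = $7,355.
Difference $7,350 − $7,355 = −$5 applied to largest allocation (Unit 2B): Unit 2B becomes $1,820.

Unit 3A: $1,270 | Unit G1: $1,630 | Unit G2: $1,245 | Unit 3B: $1,385 | Unit 2B: $1,820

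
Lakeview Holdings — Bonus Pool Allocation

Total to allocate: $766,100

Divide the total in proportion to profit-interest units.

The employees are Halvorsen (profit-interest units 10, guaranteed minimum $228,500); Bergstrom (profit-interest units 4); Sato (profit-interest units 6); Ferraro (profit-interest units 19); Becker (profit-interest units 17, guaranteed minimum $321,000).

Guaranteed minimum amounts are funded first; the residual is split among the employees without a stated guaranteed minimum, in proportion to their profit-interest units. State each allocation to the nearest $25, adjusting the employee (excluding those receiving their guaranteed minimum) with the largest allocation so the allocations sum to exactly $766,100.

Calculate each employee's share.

Guaranteed amounts: Halvorsen $228,500; Becker $321,000. Balance $216,600.
Balance split over remaining profit-interest units 29: Bergstrom 29,875.86 → $29,875; Sato 44,813.79 → $44,825; Ferraro 141,910.34 → $141,900.

Halvorsen: $228,500 | Bergstrom: $29,875 | Sato: $44,825 | Ferraro: $141,900 | Becker: $321,000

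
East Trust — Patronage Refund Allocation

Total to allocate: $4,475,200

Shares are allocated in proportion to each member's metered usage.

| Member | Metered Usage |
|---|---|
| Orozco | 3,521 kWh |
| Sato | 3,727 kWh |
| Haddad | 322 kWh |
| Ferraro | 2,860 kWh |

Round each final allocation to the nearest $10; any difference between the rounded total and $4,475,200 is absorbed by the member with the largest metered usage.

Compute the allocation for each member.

Orozco: $1,510,760 | Sato: $1,599,140 | Haddad: $138,160 | Ferraro: $1,227,140

Combined metered usage = 3,521 + 3,727 + 322 + 2,860 = 10,430.
Raw shares: Orozco 1,510,755.44; Sato 1,599,143.85; Haddad 138,160.54; Ferraro 1,227,140.17.
At nearest $10: Orozco $1,510,760; Sato $1,599,140; Haddad $138,160; Ferraro $1,227,140. Sum = $4,475,200.
Sum already equals the total — no adjustment.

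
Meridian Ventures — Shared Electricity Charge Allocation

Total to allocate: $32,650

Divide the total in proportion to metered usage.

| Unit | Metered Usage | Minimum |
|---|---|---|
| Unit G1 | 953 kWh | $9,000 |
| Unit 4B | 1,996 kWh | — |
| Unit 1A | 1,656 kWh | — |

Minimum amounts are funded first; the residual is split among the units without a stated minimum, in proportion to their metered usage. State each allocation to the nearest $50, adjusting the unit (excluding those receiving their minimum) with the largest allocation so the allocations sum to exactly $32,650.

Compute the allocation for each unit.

Minimums first: Unit G1 $9,000. Balance $23,650.
Balance split over remaining metered usage 3,652: Unit 4B 12,925.90 → $12,950; Unit 1A 10,724.10 → $10,700.

Unit G1: $9,000; Unit 4B: $12,950; Unit 1A: $10,700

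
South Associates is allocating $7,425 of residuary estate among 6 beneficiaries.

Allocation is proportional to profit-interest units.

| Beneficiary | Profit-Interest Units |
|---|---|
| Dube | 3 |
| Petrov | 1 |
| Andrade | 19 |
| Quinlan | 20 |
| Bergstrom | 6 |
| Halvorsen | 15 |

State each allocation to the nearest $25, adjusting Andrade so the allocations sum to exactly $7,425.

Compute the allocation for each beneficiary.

Profit-interest units total: 64.
Proportional shares: Dube 3/64 × $7,425 = 348.05; Petrov 1/64 × $7,425 = 116.02; Andrade 19/64 × $7,425 = 2,204.30; Quinlan 20/64 × $7,425 = 2,320.31; Bergstrom 6/64 × $7,425 = 696.09; Halvorsen 15/64 × $7,425 = 1,740.23.
At nearest $25: Dube $350; Petrov $125; Andrade $2,200; Quinlan $2,325; Bergstrom $700; Halvorsen $1,750. Sum = $7,450.
Difference $7,425 − $7,450 = −$25 applied to Andrade: Andrade becomes $2,175.

Dube: $350; Petrov: $125; Andrade: $2,175; Quinlan: $2,325; Bergstrom: $700; Halvorsen: $1,750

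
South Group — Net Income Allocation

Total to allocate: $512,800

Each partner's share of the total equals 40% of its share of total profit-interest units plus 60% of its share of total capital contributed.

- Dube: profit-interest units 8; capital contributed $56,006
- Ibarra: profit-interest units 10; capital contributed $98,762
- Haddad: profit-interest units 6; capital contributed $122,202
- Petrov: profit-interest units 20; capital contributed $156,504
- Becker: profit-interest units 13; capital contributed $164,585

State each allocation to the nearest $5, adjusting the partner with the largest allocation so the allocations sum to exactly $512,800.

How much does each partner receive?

Totals — profit-interest units 57, capital contributed 598,059.
Composite weights (40% profit-interest units + 60% capital contributed): Dube 0.1123; Ibarra 0.1693; Haddad 0.1647; Petrov 0.2974; Becker 0.2563.
Raw shares: Dube 57,601.86; Ibarra 86,795.49; Haddad 84,460.14; Petrov 152,487.65; Becker 131,454.86.
At nearest $5: Dube $57,600; Ibarra $86,795; Haddad $84,460; Petrov $152,490; Becker $131,455. Sum = $512,800.
No rounding difference to absorb.

Dube: $57,600; Ibarra: $86,795; Haddad: $84,460; Petrov: $152,490; Becker: $131,455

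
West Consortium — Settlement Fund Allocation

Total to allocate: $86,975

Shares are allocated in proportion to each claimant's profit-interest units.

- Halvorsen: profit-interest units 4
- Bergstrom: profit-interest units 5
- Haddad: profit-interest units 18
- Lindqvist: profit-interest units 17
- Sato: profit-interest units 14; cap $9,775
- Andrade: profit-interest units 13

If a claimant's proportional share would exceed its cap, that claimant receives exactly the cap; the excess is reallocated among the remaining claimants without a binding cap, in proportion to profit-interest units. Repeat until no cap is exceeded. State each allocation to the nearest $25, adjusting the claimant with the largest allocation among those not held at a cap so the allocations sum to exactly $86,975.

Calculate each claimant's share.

Profit-interest units total: 71.
Proportional shares (ignoring caps): Halvorsen 4,900.00; Bergstrom 6,125.00; Haddad 22,050.00; Lindqvist 20,825.00; Sato 17,150.00; Andrade 15,925.00.
Capped: Sato ($9,775); remaining pool $77,200 reallocated over remaining profit-interest units 57.
Remaining shares: Halvorsen 5,417.54 → $5,425; Bergstrom 6,771.93 → $6,775; Haddad 24,378.95 → $24,375; Lindqvist 23,024.56 → $23,025; Andrade 17,607.02 → $17,600.

Halvorsen: $5,425 · Bergstrom: $6,775 · Haddad: $24,375 · Lindqvist: $23,025 · Sato: $9,775 · Andrade: $17,600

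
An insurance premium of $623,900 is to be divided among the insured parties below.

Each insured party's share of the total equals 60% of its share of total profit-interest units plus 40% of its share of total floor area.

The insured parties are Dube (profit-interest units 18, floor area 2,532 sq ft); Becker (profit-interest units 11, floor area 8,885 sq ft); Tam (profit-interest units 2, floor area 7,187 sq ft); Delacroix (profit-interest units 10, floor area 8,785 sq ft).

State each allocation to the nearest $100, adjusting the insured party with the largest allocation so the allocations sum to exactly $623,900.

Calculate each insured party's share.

Dube: $187,500 · Becker: $181,400 · Tam: $83,700 · Delacroix: $171,300

Profit-interest units total 41; floor area total 27,389.
Combined weights (60% profit-interest units + 40% floor area): Dube 0.3004; Becker 0.2907; Tam 0.1342; Delacroix 0.2746.
Unrounded shares: Dube 187,415.18; Becker 181,390.02; Tam 83,746.18; Delacroix 171,348.61.
At nearest $100: Dube $187,400; Becker $181,400; Tam $83,700; Delacroix $171,300. Sum = $623,800.
Difference $623,900 − $623,800 = +$100 applied to largest allocation (Dube): Dube becomes $187,500.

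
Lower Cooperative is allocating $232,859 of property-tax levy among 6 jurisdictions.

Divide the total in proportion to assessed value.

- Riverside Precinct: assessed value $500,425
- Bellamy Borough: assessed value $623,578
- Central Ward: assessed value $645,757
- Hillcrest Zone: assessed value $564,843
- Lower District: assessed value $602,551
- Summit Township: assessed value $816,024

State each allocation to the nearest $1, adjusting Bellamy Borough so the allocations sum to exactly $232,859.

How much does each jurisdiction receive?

Riverside Precinct: $31,048 | Bellamy Borough: $38,688 | Central Ward: $40,065 | Hillcrest Zone: $35,045 | Lower District: $37,384 | Summit Township: $50,629

Total assessed value = 3,753,178.
Pro-rata amounts: Riverside Precinct 500,425/3,753,178 × $232,859 = 31,047.95; Bellamy Borough 623,578/3,753,178 × $232,859 = 38,688.75; Central Ward 645,757/3,753,178 × $232,859 = 40,064.80; Hillcrest Zone 564,843/3,753,178 × $232,859 = 35,044.64; Lower District 602,551/3,753,178 × $232,859 = 37,384.16; Summit Township 816,024/3,753,178 × $232,859 = 50,628.70.
After rounding ($1): Riverside Precinct $31,048; Bellamy Borough $38,689; Central Ward $40,065; Hillcrest Zone $35,045; Lower District $37,384; Summit Township $50,629. Sum = $232,860.
Difference $232,859 − $232,860 = −$1 applied to Bellamy Borough: Bellamy Borough becomes $38,688.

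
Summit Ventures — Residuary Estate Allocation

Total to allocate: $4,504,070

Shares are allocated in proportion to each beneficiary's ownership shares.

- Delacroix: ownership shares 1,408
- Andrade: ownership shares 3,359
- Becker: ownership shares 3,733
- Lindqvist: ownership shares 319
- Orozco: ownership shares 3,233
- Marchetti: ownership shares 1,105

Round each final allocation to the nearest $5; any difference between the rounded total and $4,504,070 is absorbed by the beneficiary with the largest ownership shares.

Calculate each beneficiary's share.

Delacroix: $482,005 · Andrade: $1,149,895 · Becker: $1,277,925 · Lindqvist: $109,205 · Orozco: $1,106,760 · Marchetti: $378,280

Total ownership shares = 13,157.
Pro-rata amounts: Delacroix 1,408/13,157 × $4,504,070 = 482,004.30; Andrade 3,359/13,157 × $4,504,070 = 1,149,895.20; Becker 3,733/13,157 × $4,504,070 = 1,277,927.59; Lindqvist 319/13,157 × $4,504,070 = 109,204.10; Orozco 3,233/13,157 × $4,504,070 = 1,106,761.29; Marchetti 1,105/13,157 × $4,504,070 = 378,277.52.
At nearest $5: Delacroix $482,005; Andrade $1,149,895; Becker $1,277,930; Lindqvist $109,205; Orozco $1,106,760; Marchetti $378,280. Sum = $4,504,075.
Difference $4,504,070 − $4,504,075 = −$5 applied to largest ownership shares (Becker): Becker becomes $1,277,925.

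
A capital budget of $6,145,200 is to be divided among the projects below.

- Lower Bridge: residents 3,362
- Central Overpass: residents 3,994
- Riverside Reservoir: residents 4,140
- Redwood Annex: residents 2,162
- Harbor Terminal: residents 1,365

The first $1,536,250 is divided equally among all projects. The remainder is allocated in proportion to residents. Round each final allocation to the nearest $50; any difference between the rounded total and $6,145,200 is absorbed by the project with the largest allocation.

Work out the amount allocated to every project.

First tranche $1,536,250 split equally: $307,250 each.
Remainder $4,608,950 by residents (total 15,023): Lower Bridge 1,031,437.79 → $1,031,450; Central Overpass 1,225,330.91 → $1,225,350; Riverside Reservoir 1,270,122.68 → $1,270,100; Redwood Annex 663,286.29 → $663,300; Harbor Terminal 418,772.33 → $418,750.
Totals: Lower Bridge $307,250 + $1,031,450 = $1,338,700; Central Overpass $307,250 + $1,225,350 = $1,532,600; Riverside Reservoir $307,250 + $1,270,100 = $1,577,350; Redwood Annex $307,250 + $663,300 = $970,550; Harbor Terminal $307,250 + $418,750 = $726,000.

Lower Bridge: $1,338,700; Central Overpass: $1,532,600; Riverside Reservoir: $1,577,350; Redwood Annex: $970,550; Harbor Terminal: $726,000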